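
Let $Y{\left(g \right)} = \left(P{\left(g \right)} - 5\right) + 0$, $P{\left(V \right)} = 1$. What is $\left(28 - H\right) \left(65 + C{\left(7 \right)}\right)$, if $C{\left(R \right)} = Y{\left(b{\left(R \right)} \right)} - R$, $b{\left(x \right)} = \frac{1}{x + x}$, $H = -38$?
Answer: $3564$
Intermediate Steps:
$b{\left(x \right)} = \frac{1}{2 x}$
$Y{\left(g \right)} = -4$ ($Y{\left(g \right)} = \left(1 - 5\right) + 0 = -4 + 0 = -4$)
$C{\left(R \right)} = -4 - R$
$\left(28 - H\right) \left(65 + C{\left(7 \right)}\right) = \left(28 - -38\right) \left(65 - 11\right) = \left(28 + 38\right) \left(65 - 11\right) = 66 \left(65 - 11\right) = 66 \cdot 54 = 3564$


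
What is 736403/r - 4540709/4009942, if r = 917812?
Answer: -607291945041/1840186443452 ≈ -0.33002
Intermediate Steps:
736403/r - 4540709/4009942 = 736403/917812 - 4540709/4009942 = -607291945041/1840186443452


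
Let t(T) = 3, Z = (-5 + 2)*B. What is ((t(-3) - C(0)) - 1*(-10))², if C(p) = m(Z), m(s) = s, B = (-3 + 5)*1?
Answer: 361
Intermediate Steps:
B = 2 (B = 2*1 = 2)
Z = -6 (Z = (-5 + 2)*2 = -3*2 = -6)
C(p) = -6
((t(-3) - C(0)) - 1*(-10))² = ((3 - 1*(-6)) - 1*(-10))² = ((3 + 6) + 10)² = (9 + 10)² = 19² = 361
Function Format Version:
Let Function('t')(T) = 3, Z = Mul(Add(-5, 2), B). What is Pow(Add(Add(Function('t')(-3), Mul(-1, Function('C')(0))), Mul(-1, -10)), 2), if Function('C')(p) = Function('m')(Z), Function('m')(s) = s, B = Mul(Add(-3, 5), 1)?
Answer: 361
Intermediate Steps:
B = 2 (B = Mul(2, 1) = 2)
Z = -6 (Z = Mul(Add(-5, 2), 2) = Mul(-3, 2) = -6)
Function('C')(p) = -6
Pow(Add(Add(Function('t')(-3), Mul(-1, Function('C')(0))), Mul(-1, -10)), 2) = Pow(Add(Add(3, Mul(-1, -6)), Mul(-1, -10)), 2) = Pow(Add(Add(3, 6), 10), 2) = Pow(Add(9, 10), 2) = Pow(19, 2) = 361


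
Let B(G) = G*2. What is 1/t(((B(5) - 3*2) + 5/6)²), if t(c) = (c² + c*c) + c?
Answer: 648/722419 ≈ 0.00089699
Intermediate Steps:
B(G) = 2*G
t(c) = c + 2*c² (t(c) = (c² + c²) + c = 2*c² + c = c + 2*c²)
1/t(((B(5) - 3*2) + 5/6)²) = 1/(((2*5 - 3*2) + 5/6)²*(1 + 2*((2*5 - 3*2) + 5/6)²)) = 1/(((10 - 6) + 5*(⅙))²*(1 + 2*((10 - 6) + 5*(⅙))²)) = 1/((4 + ⅚)²*(1 + 2*(4 + ⅚)²)) = 1/((29/6)²*(1 + 2*(29/6)²)) = 1/(841*(1 + 2*(841/36))/36) = 1/(841*(1 + 841/18)/36) = 1/((841/36)*(859/18)) = 1/(722419/648) = 648/722419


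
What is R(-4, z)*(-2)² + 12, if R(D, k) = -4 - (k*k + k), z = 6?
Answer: -172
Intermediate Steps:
R(D, k) = -4 - k - k² (R(D, k) = -4 - (k² + k) = -4 - (k + k²) = -4 + (-k - k²) = -4 - k - k²)
R(-4, z)*(-2)² + 12 = (-4 - 1*6 - 1*6²)*(-2)² + 12 = (-4 - 6 - 1*36)*4 + 12 = (-4 - 6 - 36)*4 + 12 = -46*4 + 12 = -184 + 12 = -172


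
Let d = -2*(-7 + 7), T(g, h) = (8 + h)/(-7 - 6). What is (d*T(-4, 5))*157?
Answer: 0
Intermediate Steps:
T(g, h) = -8/13 - h/13 (T(g, h) = (8 + h)/(-13) = (8 + h)*(-1/13) = -8/13 - h/13)
d = 0 (d = -2*0 = 0)
(d*T(-4, 5))*157 = (0*(-8/13 - 1/13*5))*157 = (0*(-8/13 - 5/13))*157 = (0*(-1))*157 = 0*157 = 0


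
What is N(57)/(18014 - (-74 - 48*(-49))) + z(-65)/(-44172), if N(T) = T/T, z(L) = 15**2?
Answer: -97123/19308072 ≈ -0.0050302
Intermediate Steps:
z(L) = 225
N(T) = 1
N(57)/(18014 - (-74 - 48*(-49))) + z(-65)/(-44172) = 1/(18014 - (-74 - 48*(-49))) + 225/(-44172) = 1/(18014 - (-74 + 2352)) + 225*(-1/44172) = 1/(18014 - 1*2278) - 25/4908 = 1/(18014 - 2278) - 25/4908 = 1/15736 - 25/4908 = -97123/19308072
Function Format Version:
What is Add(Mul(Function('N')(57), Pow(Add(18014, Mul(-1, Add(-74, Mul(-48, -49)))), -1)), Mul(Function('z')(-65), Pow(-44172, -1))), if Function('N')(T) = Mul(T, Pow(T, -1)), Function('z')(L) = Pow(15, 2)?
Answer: Rational(-97123, 19308072) ≈ -0.0050302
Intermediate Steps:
Function('z')(L) = 225
Function('N')(T) = 1
Add(Mul(Function('N')(57), Pow(Add(18014, Mul(-1, Add(-74, Mul(-48, -49)))), -1)), Mul(Function('z')(-65), Pow(-44172, -1))) = Add(Mul(1, Pow(Add(18014, Mul(-1, Add(-74, Mul(-48, -49)))), -1)), Mul(225, Pow(-44172, -1))) = Add(Mul(1, Pow(Add(18014, Mul(-1, Add(-74, 2352))), -1)), Mul(225, Rational(-1, 44172))) = Add(Mul(1, Pow(Add(18014, Mul(-1, 2278)), -1)), Rational(-25, 4908)) = Add(Mul(1, Pow(Add(18014, -2278), -1)), Rational(-25, 4908)) = Add(Mul(1, Pow(15736, -1)), Rational(-25, 4908)) = Add(Mul(1, Rational(1, 15736)), Rational(-25, 4908)) = Add(Rational(1, 15736), Rational(-25, 4908)) = Rational(-97123, 19308072)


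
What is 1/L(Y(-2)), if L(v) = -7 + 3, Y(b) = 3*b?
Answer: -1/4 ≈ -0.25000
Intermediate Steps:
L(v) = -4
1/L(Y(-2)) = 1/(-4) = -1/4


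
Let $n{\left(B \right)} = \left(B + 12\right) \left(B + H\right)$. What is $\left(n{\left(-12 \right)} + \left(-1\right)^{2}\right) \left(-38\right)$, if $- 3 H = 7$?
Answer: $-38$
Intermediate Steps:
$H = - \frac{7}{3}$ ($H = \left(- \frac{1}{3}\right) 7 = - \frac{7}{3} \approx -2.3333$)
$n{\left(B \right)} = \left(12 + B\right) \left(- \frac{7}{3} + B\right)$ ($n{\left(B \right)} = \left(B + 12\right) \left(B - \frac{7}{3}\right) = \left(12 + B\right) \left(- \frac{7}{3} + B\right)$)
$\left(n{\left(-12 \right)} + \left(-1\right)^{2}\right) \left(-38\right) = \left(\left(-28 + \left(-12\right)^{2} + \frac{29}{3} \left(-12\right)\right) + \left(-1\right)^{2}\right) \left(-38\right) = \left(\left(-28 + 144 - 116\right) + 1\right) \left(-38\right) = \left(0 + 1\right) \left(-38\right) = 1 \left(-38\right) = -38$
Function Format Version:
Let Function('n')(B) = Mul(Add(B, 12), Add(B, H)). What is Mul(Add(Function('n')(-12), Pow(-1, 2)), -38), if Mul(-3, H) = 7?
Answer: -38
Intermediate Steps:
H = Rational(-7, 3) (H = Mul(Rational(-1, 3), 7) = Rational(-7, 3) ≈ -2.3333)
Function('n')(B) = Mul(Add(12, B), Add(Rational(-7, 3), B)) (Function('n')(B) = Mul(Add(B, 12), Add(B, Rational(-7, 3))) = Mul(Add(12, B), Add(Rational(-7, 3), B)))
Mul(Add(Function('n')(-12), Pow(-1, 2)), -38) = Mul(Add(Add(-28, Pow(-12, 2), Mul(Rational(29, 3), -12)), Pow(-1, 2)), -38) = Mul(Add(Add(-28, 144, -116), 1), -38) = Mul(Add(0, 1), -38) = Mul(1, -38) = -38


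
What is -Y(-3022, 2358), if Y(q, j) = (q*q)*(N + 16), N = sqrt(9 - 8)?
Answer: -155252228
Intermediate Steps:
N = 1 (N = sqrt(1) = 1)
Y(q, j) = 17*q**2 (Y(q, j) = (q*q)*(1 + 16) = q**2*17 = 17*q**2)
-Y(-3022, 2358) = -17*(-3022)**2 = -17*9132484 = -1*155252228 = -155252228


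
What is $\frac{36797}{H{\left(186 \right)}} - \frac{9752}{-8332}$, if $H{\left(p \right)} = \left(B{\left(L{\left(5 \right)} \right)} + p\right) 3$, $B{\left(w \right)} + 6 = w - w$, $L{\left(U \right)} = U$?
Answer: $\frac{77964671}{1124820} \approx 69.313$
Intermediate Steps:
$B{\left(w \right)} = -6$ ($B{\left(w \right)} = -6 + \left(w - w\right) = -6 + 0 = -6$)
$H{\left(p \right)} = -18 + 3 p$ ($H{\left(p \right)} = \left(-6 + p\right) 3 = -18 + 3 p$)
$\frac{36797}{H{\left(186 \right)}} - \frac{9752}{-8332} = \frac{36797}{-18 + 3 \cdot 186} - \frac{9752}{-8332} = \frac{36797}{-18 + 558} - - \frac{2438}{2083} = \frac{36797}{540} + \frac{2438}{2083} = \frac{77964671}{1124820}$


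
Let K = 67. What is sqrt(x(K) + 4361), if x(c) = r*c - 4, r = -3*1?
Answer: 2*sqrt(1039) ≈ 64.467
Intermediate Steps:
r = -3
x(c) = -4 - 3*c (x(c) = -3*c - 4 = -4 - 3*c)
sqrt(x(K) + 4361) = sqrt((-4 - 3*67) + 4361) = sqrt((-4 - 201) + 4361) = sqrt(-205 + 4361) = sqrt(4156) = 2*sqrt(1039)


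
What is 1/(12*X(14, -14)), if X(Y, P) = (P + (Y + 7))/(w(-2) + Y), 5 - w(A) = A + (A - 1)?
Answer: 2/7 ≈ 0.28571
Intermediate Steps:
w(A) = 6 - 2*A (w(A) = 5 - (A + (A - 1)) = 5 - (A + (-1 + A)) = 5 - (-1 + 2*A) = 5 + (1 - 2*A) = 6 - 2*A)
X(Y, P) = (7 + P + Y)/(10 + Y) (X(Y, P) = (P + (Y + 7))/((6 - 2*(-2)) + Y) = (P + (7 + Y))/((6 + 4) + Y) = (7 + P + Y)/(10 + Y))
1/(12*X(14, -14)) = 1/(12*((7 - 14 + 14)/(10 + 14))) = 1/(12*(7/24)) = 1/(7/2) = 2/7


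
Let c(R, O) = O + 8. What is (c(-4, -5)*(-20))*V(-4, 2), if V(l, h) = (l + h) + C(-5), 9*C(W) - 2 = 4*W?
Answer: 240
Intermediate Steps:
C(W) = 2/9 + 4*W/9 (C(W) = 2/9 + (4*W)/9 = 2/9 + 4*W/9)
V(l, h) = -2 + h + l (V(l, h) = (l + h) + (2/9 + (4/9)*(-5)) = (h + l) + (2/9 - 20/9) = (h + l) - 2 = -2 + h + l)
c(R, O) = 8 + O
(c(-4, -5)*(-20))*V(-4, 2) = ((8 - 5)*(-20))*(-2 + 2 - 4) = (3*(-20))*(-4) = -60*(-4) = 240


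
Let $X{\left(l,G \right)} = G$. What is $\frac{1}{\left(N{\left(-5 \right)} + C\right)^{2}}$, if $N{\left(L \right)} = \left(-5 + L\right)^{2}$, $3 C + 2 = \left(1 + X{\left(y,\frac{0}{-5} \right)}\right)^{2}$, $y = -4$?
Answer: $\frac{9}{89401} \approx 0.00010067$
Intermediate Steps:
$C = - \frac{1}{3}$ ($C = - \frac{2}{3} + \frac{\left(1 + \frac{0}{-5}\right)^{2}}{3} = - \frac{2}{3} + \frac{\left(1 + 0 \left(- \frac{1}{5}\right)\right)^{2}}{3} = - \frac{2}{3} + \frac{\left(1 + 0\right)^{2}}{3} = - \frac{2}{3} + \frac{1^{2}}{3} = - \frac{2}{3} + \frac{1}{3} \cdot 1 = - \frac{2}{3} + \frac{1}{3} = - \frac{1}{3} \approx -0.33333$)
$\frac{1}{\left(N{\left(-5 \right)} + C\right)^{2}} = \frac{1}{\left(\left(-5 - 5\right)^{2} - \frac{1}{3}\right)^{2}} = \frac{1}{\left(\left(-10\right)^{2} - \frac{1}{3}\right)^{2}} = \frac{1}{\left(100 - \frac{1}{3}\right)^{2}} = \frac{1}{\left(\frac{299}{3}\right)^{2}} = \frac{1}{\frac{89401}{9}} = \frac{9}{89401}$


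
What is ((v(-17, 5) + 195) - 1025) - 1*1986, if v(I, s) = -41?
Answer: -2857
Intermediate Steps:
((v(-17, 5) + 195) - 1025) - 1*1986 = ((-41 + 195) - 1025) - 1*1986 = (154 - 1025) - 1986 = -871 - 1986 = -2857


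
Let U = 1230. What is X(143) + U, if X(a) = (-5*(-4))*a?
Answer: 4090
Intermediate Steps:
X(a) = 20*a
X(143) + U = 20*143 + 1230 = 2860 + 1230 = 4090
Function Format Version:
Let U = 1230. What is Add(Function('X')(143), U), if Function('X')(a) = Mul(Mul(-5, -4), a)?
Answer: 4090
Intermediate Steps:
Function('X')(a) = Mul(20, a)
Add(Function('X')(143), U) = Add(Mul(20, 143), 1230) = Add(2860, 1230) = 4090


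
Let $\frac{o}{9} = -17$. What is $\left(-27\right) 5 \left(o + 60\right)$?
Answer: $12555$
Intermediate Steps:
$o = -153$ ($o = 9 \left(-17\right) = -153$)
$\left(-27\right) 5 \left(o + 60\right) = \left(-27\right) 5 \left(-153 + 60\right) = \left(-135\right) \left(-93\right) = 12555$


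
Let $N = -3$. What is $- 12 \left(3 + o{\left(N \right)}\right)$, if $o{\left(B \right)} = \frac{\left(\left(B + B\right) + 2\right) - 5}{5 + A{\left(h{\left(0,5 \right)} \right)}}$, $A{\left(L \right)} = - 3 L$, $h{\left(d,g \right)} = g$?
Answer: $- \frac{234}{5} \approx -46.8$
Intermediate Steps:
$o{\left(B \right)} = \frac{3}{10} - \frac{B}{5}$ ($o{\left(B \right)} = \frac{\left(\left(B + B\right) + 2\right) - 5}{5 - 15} = \frac{\left(2 B + 2\right) - 5}{5 - 15} = \frac{\left(2 + 2 B\right) - 5}{-10} = \left(-3 + 2 B\right) \left(- \frac{1}{10}\right) = \frac{3}{10} - \frac{B}{5}$)
$- 12 \left(3 + o{\left(N \right)}\right) = - 12 \left(3 + \left(\frac{3}{10} - - \frac{3}{5}\right)\right) = - 12 \left(3 + \left(\frac{3}{10} + \frac{3}{5}\right)\right) = - 12 \left(3 + \frac{9}{10}\right) = \left(-12\right) \frac{39}{10} = - \frac{234}{5}$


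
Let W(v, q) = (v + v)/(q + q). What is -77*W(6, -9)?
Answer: 154/3 ≈ 51.333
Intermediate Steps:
W(v, q) = v/q (W(v, q) = (2*v)/((2*q)) = (2*v)*(1/(2*q)) = v/q)
-77*W(6, -9) = -462/(-9) = -462*(-1)/9 = -77*(-2/3) = 154/3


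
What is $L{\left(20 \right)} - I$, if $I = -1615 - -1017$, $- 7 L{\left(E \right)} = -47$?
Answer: $\frac{4233}{7} \approx 604.71$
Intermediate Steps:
$L{\left(E \right)} = \frac{47}{7}$ ($L{\left(E \right)} = \left(- \frac{1}{7}\right) \left(-47\right) = \frac{47}{7}$)
$I = -598$ ($I = -1615 + 1017 = -598$)
$L{\left(20 \right)} - I = \frac{47}{7} - -598 = \frac{47}{7} + 598 = \frac{4233}{7}$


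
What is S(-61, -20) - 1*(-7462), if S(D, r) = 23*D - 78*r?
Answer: 7619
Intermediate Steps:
S(D, r) = -78*r + 23*D
S(-61, -20) - 1*(-7462) = (-78*(-20) + 23*(-61)) - 1*(-7462) = (1560 - 1403) + 7462 = 157 + 7462 = 7619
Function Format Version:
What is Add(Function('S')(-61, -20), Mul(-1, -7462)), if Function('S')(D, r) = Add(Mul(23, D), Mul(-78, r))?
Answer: 7619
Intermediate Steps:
Function('S')(D, r) = Add(Mul(-78, r), Mul(23, D))
Add(Function('S')(-61, -20), Mul(-1, -7462)) = Add(Add(Mul(-78, -20), Mul(23, -61)), Mul(-1, -7462)) = Add(Add(1560, -1403), 7462) = Add(157, 7462) = 7619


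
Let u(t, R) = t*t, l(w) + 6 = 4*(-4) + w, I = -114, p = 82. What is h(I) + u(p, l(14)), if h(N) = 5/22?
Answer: 147933/22 ≈ 6724.2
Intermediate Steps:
l(w) = -22 + w (l(w) = -6 + (4*(-4) + w) = -6 + (-16 + w) = -22 + w)
h(N) = 5/22 (h(N) = 5*(1/22) = 5/22)
u(t, R) = t²
h(I) + u(p, l(14)) = 5/22 + 82² = 5/22 + 6724 = 147933/22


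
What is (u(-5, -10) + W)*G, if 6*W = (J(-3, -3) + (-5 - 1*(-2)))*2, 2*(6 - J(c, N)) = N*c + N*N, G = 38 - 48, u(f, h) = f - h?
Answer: -30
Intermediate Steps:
G = -10
J(c, N) = 6 - N²/2 - N*c/2 (J(c, N) = 6 - (N*c + N*N)/2 = 6 - (N*c + N²)/2 = 6 - (N² + N*c)/2 = 6 + (-N²/2 - N*c/2) = 6 - N²/2 - N*c/2)
W = -2 (W = (((6 - ½*(-3)² - ½*(-3)*(-3)) + (-5 - 1*(-2)))*2)/6 = (((6 - ½*9 - 9/2) + (-5 + 2))*2)/6 = (((6 - 9/2 - 9/2) - 3)*2)/6 = ((-3 - 3)*2)/6 = (-6*2)/6 = (⅙)*(-12) = -2)
(u(-5, -10) + W)*G = ((-5 - 1*(-10)) - 2)*(-10) = ((-5 + 10) - 2)*(-10) = (5 - 2)*(-10) = 3*(-10) = -30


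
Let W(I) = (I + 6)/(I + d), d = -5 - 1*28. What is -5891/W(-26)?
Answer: -347569/20 ≈ -17378.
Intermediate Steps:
d = -33 (d = -5 - 28 = -33)
W(I) = (6 + I)/(-33 + I) (W(I) = (I + 6)/(I - 33) = (6 + I)/(-33 + I))
-5891/W(-26) = -5891*(-33 - 26)/(6 - 26) = -5891/(-20/(-59)) = -5891/((-1/59*(-20))) = -5891/20/59 = -5891*59/20 = -347569/20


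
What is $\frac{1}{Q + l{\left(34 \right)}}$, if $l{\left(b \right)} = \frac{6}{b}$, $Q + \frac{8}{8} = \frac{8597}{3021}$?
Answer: $\frac{51357}{103855} \approx 0.49451$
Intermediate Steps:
$Q = \frac{5576}{3021}$ ($Q = -1 + \frac{8597}{3021} = \frac{5576}{3021} \approx 1.8457$)
$\frac{1}{Q + l{\left(34 \right)}} = \frac{1}{\frac{5576}{3021} + \frac{6}{34}} = \frac{1}{\frac{5576}{3021} + 6 \cdot \frac{1}{34}} = \frac{1}{\frac{5576}{3021} + \frac{3}{17}} = \frac{1}{\frac{103855}{51357}} = \frac{51357}{103855}$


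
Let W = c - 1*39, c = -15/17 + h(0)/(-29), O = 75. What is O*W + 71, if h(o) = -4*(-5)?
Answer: -1465147/493 ≈ -2971.9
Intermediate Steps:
h(o) = 20
c = -775/493 (c = -15/17 + 20/(-29) = -15*1/17 + 20*(-1/29) = -15/17 - 20/29 = -775/493 ≈ -1.5720)
W = -20002/493 (W = -775/493 - 1*39 = -775/493 - 39 = -20002/493 ≈ -40.572)
O*W + 71 = 75*(-20002/493) + 71 = -1500150/493 + 71 = -1465147/493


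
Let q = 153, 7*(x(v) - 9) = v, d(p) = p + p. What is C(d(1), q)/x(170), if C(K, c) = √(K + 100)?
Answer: 7*√102/233 ≈ 0.30342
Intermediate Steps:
d(p) = 2*p
x(v) = 9 + v/7
C(K, c) = √(100 + K)
C(d(1), q)/x(170) = √(100 + 2*1)/(9 + (⅐)*170) = √(100 + 2)/(9 + 170/7) = √102/(233/7) = √102*(7/233) = 7*√102/233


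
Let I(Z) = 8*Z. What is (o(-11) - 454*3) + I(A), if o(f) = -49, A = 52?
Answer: -995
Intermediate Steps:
(o(-11) - 454*3) + I(A) = (-49 - 454*3) + 8*52 = (-49 - 1362) + 416 = -1411 + 416 = -995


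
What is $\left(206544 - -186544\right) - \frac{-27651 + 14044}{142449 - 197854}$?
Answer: $\frac{21779027033}{55405} \approx 3.9309 \cdot 10^{5}$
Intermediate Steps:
$\left(206544 - -186544\right) - \frac{-27651 + 14044}{142449 - 197854} = \left(206544 + 186544\right) - - \frac{13607}{-55405} = 393088 - \left(-13607\right) \left(- \frac{1}{55405}\right) = 393088 - \frac{13607}{55405} = \frac{21779027033}{55405}$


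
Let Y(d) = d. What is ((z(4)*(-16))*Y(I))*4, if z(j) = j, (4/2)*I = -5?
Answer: 640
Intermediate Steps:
I = -5/2 (I = (½)*(-5) = -5/2 ≈ -2.5000)
((z(4)*(-16))*Y(I))*4 = ((4*(-16))*(-5/2))*4 = -64*(-5/2)*4 = 160*4 = 640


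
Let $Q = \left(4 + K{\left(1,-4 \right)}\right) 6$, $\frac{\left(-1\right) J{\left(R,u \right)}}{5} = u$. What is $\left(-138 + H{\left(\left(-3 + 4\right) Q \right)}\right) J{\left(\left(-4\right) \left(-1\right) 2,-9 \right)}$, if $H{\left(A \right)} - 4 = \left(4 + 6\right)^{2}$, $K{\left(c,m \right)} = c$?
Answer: $-1530$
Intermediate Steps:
$J{\left(R,u \right)} = - 5 u$
$Q = 30$ ($Q = \left(4 + 1\right) 6 = 5 \cdot 6 = 30$)
$H{\left(A \right)} = 104$ ($H{\left(A \right)} = 4 + \left(4 + 6\right)^{2} = 4 + 10^{2} = 4 + 100 = 104$)
$\left(-138 + H{\left(\left(-3 + 4\right) Q \right)}\right) J{\left(\left(-4\right) \left(-1\right) 2,-9 \right)} = \left(-138 + 104\right) \left(\left(-5\right) \left(-9\right)\right) = \left(-34\right) 45 = -1530$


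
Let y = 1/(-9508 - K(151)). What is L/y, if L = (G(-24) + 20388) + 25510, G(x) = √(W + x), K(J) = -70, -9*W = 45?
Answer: -433185324 - 9438*I*√29 ≈ -4.3319e+8 - 50825.0*I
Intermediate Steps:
W = -5 (W = -⅑*45 = -5)
G(x) = √(-5 + x)
y = -1/9438 (y = 1/(-9508 - 1*(-70)) = 1/(-9508 + 70) = 1/(-9438) = -1/9438 ≈ -0.00010595)
L = 45898 + I*√29 (L = (√(-5 - 24) + 20388) + 25510 = (√(-29) + 20388) + 25510 = (I*√29 + 20388) + 25510 = (20388 + I*√29) + 25510 = 45898 + I*√29 ≈ 45898.0 + 5.3852*I)
L/y = (45898 + I*√29)/(-1/9438) = (45898 + I*√29)*(-9438) = -433185324 - 9438*I*√29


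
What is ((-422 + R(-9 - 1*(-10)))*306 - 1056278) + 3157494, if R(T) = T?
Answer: 1972390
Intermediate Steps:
((-422 + R(-9 - 1*(-10)))*306 - 1056278) + 3157494 = ((-422 + (-9 - 1*(-10)))*306 - 1056278) + 3157494 = ((-422 + (-9 + 10))*306 - 1056278) + 3157494 = ((-422 + 1)*306 - 1056278) + 3157494 = (-421*306 - 1056278) + 3157494 = (-128826 - 1056278) + 3157494 = -1185104 + 3157494 = 1972390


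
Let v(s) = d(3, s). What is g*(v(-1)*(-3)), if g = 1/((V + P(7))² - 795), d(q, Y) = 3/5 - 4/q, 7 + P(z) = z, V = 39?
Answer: 1/330 ≈ 0.0030303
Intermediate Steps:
P(z) = -7 + z
d(q, Y) = ⅗ - 4/q (d(q, Y) = 3*(⅕) - 4/q = ⅗ - 4/q)
v(s) = -11/15 (v(s) = ⅗ - 4/3 = -11/15)
g = 1/726 (g = 1/((39 + (-7 + 7))² - 795) = 1/((39 + 0)² - 795) = 1/(39² - 795) = 1/(1521 - 795) = 1/726 ≈ 0.0013774)
g*(v(-1)*(-3)) = (-11/15*(-3))/726 = (1/726)*(11/5) = 1/330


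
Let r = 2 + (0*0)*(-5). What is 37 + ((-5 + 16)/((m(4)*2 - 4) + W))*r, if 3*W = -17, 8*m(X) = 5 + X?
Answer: 3029/89 ≈ 34.034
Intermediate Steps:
m(X) = 5/8 + X/8 (m(X) = (5 + X)/8 = 5/8 + X/8)
W = -17/3 (W = (⅓)*(-17) = -17/3 ≈ -5.6667)
r = 2 (r = 2 + 0*(-5) = 2 + 0 = 2)
37 + ((-5 + 16)/((m(4)*2 - 4) + W))*r = 37 + ((-5 + 16)/(((5/8 + (⅛)*4)*2 - 4) - 17/3))*2 = 37 + (11/(((5/8 + ½)*2 - 4) - 17/3))*2 = 37 + (11/(((9/8)*2 - 4) - 17/3))*2 = 37 + (11/((9/4 - 4) - 17/3))*2 = 37 + (11/(-7/4 - 17/3))*2 = 37 + (11/(-89/12))*2 = 37 + (11*(-12/89))*2 = 37 - 132/89*2 = 37 - 264/89 = 3029/89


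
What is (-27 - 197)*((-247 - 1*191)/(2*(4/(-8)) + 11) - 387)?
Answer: 482496/5 ≈ 96499.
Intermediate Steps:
(-27 - 197)*((-247 - 1*191)/(2*(4/(-8)) + 11) - 387) = -224*((-247 - 191)/(2*(4*(-⅛)) + 11) - 387) = -224*(-438/(2*(-½) + 11) - 387) = -224*(-438/(-1 + 11) - 387) = -224*(-438/10 - 387) = -224*(-438*⅒ - 387) = -224*(-219/5 - 387) = -224*(-2154/5) = 482496/5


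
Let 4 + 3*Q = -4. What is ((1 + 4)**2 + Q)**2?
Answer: 4489/9 ≈ 498.78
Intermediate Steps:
Q = -8/3 (Q = -4/3 + (1/3)*(-4) = -4/3 - 4/3 = -8/3 ≈ -2.6667)
((1 + 4)**2 + Q)**2 = ((1 + 4)**2 - 8/3)**2 = (5**2 - 8/3)**2 = (25 - 8/3)**2 = (67/3)**2 = 4489/9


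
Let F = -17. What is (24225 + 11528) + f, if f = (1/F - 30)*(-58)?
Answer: 637439/17 ≈ 37496.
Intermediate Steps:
f = 29638/17 (f = (1/(-17) - 30)*(-58) = (-1/17 - 30)*(-58) = -511/17*(-58) = 29638/17 ≈ 1743.4)
(24225 + 11528) + f = (24225 + 11528) + 29638/17 = 35753 + 29638/17 = 637439/17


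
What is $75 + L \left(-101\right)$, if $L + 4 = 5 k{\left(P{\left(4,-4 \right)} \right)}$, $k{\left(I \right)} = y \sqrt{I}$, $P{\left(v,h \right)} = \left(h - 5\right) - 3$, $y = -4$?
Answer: $479 + 4040 i \sqrt{3} \approx 479.0 + 6997.5 i$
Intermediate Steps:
$P{\left(v,h \right)} = -8 + h$ ($P{\left(v,h \right)} = \left(-5 + h\right) - 3 = -8 + h$)
$k{\left(I \right)} = - 4 \sqrt{I}$
$L = -4 - 40 i \sqrt{3}$ ($L = -4 + 5 \left(- 4 \sqrt{-8 - 4}\right) = -4 + 5 \left(- 4 \sqrt{-12}\right) = -4 + 5 \left(- 4 \cdot 2 i \sqrt{3}\right) = -4 + 5 \left(- 8 i \sqrt{3}\right) = -4 - 40 i \sqrt{3} \approx -4.0 - 69.282 i$)
$75 + L \left(-101\right) = 75 + \left(-4 - 40 i \sqrt{3}\right) \left(-101\right) = 75 + \left(404 + 4040 i \sqrt{3}\right) = 479 + 4040 i \sqrt{3}$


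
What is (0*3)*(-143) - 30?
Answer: -30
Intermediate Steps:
(0*3)*(-143) - 30 = 0*(-143) - 30 = 0 - 30 = -30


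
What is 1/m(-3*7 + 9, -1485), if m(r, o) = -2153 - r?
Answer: -1/2141 ≈ -0.00046707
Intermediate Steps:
1/m(-3*7 + 9, -1485) = 1/(-2153 - (-3*7 + 9)) = 1/(-2153 - (-21 + 9)) = 1/(-2153 - 1*(-12)) = 1/(-2153 + 12) = 1/(-2141) = -1/2141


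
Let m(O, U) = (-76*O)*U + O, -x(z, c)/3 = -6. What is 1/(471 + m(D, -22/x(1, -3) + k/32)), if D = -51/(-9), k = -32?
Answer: 27/38710 ≈ 0.00069749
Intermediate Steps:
x(z, c) = 18 (x(z, c) = -3*(-6) = 18)
D = 17/3 (D = -51*(-⅑) = 17/3 ≈ 5.6667)
m(O, U) = O - 76*O*U (m(O, U) = -76*O*U + O = O - 76*O*U)
1/(471 + m(D, -22/x(1, -3) + k/32)) = 1/(471 + 17*(1 - 76*(-22/18 - 32/32))/3) = 1/(471 + 17*(1 - 76*(-22*1/18 - 32*1/32))/3) = 1/(471 + 17*(1 - 76*(-11/9 - 1))/3) = 1/(471 + 17*(1 - 76*(-20/9))/3) = 1/(471 + 17*(1 + 1520/9)/3) = 1/(471 + (17/3)*(1529/9)) = 1/(471 + 25993/27) = 1/(38710/27) = 27/38710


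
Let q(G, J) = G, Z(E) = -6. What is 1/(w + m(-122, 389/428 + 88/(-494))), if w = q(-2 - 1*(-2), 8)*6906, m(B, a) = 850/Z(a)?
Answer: -3/425 ≈ -0.0070588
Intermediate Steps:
m(B, a) = -425/3 (m(B, a) = 850/(-6) = 850*(-⅙) = -425/3)
w = 0 (w = (-2 - 1*(-2))*6906 = (-2 + 2)*6906 = 0*6906 = 0)
1/(w + m(-122, 389/428 + 88/(-494))) = 1/(0 - 425/3) = 1/(-425/3) = -3/425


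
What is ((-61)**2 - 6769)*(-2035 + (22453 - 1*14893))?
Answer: -16840200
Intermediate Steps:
((-61)**2 - 6769)*(-2035 + (22453 - 1*14893)) = (3721 - 6769)*(-2035 + (22453 - 14893)) = -3048*(-2035 + 7560) = -3048*5525 = -16840200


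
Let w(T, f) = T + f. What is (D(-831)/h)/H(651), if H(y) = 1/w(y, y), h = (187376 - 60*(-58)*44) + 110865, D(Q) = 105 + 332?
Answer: 568974/451361 ≈ 1.2606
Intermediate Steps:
D(Q) = 437
h = 451361 (h = (187376 + 3480*44) + 110865 = (187376 + 153120) + 110865 = 340496 + 110865 = 451361)
H(y) = 1/(2*y) (H(y) = 1/(y + y) = 1/(2*y))
(D(-831)/h)/H(651) = (437/451361)/(((½)/651)) = (437*(1/451361))/(((½)*(1/651))) = 437/(451361*(1/1302)) = (437/451361)*1302 = 568974/451361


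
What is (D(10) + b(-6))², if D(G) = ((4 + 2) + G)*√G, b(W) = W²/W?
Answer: 2596 - 192*√10 ≈ 1988.8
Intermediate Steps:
b(W) = W
D(G) = √G*(6 + G) (D(G) = (6 + G)*√G = √G*(6 + G))
(D(10) + b(-6))² = (√10*(6 + 10) - 6)² = (√10*16 - 6)² = (16*√10 - 6)² = (-6 + 16*√10)²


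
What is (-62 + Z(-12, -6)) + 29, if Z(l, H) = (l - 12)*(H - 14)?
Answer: 447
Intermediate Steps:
Z(l, H) = (-14 + H)*(-12 + l) (Z(l, H) = (-12 + l)*(-14 + H) = (-14 + H)*(-12 + l))
(-62 + Z(-12, -6)) + 29 = (-62 + (168 - 14*(-12) - 12*(-6) - 6*(-12))) + 29 = (-62 + (168 + 168 + 72 + 72)) + 29 = (-62 + 480) + 29 = 418 + 29 = 447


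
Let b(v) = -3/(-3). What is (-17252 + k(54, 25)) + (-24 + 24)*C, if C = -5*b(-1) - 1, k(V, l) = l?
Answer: -17227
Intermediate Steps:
b(v) = 1 (b(v) = -3*(-⅓) = 1)
C = -6 (C = -5*1 - 1 = -5 - 1 = -6)
(-17252 + k(54, 25)) + (-24 + 24)*C = (-17252 + 25) + (-24 + 24)*(-6) = -17227 + 0*(-6) = -17227 + 0 = -17227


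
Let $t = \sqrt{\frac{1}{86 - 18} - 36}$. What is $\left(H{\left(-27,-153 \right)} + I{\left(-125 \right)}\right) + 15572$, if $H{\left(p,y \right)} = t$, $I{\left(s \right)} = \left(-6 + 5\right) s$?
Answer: $15697 + \frac{i \sqrt{41599}}{34} \approx 15697.0 + 5.9988 i$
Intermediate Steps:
$I{\left(s \right)} = - s$
$t = \frac{i \sqrt{41599}}{34}$ ($t = \sqrt{\frac{1}{68} - 36} = \sqrt{- \frac{2447}{68}} = \frac{i \sqrt{41599}}{34} \approx 5.9988 i$)
$H{\left(p,y \right)} = \frac{i \sqrt{41599}}{34}$
$\left(H{\left(-27,-153 \right)} + I{\left(-125 \right)}\right) + 15572 = \left(\frac{i \sqrt{41599}}{34} - -125\right) + 15572 = \left(\frac{i \sqrt{41599}}{34} + 125\right) + 15572 = \left(125 + \frac{i \sqrt{41599}}{34}\right) + 15572 = 15697 + \frac{i \sqrt{41599}}{34}$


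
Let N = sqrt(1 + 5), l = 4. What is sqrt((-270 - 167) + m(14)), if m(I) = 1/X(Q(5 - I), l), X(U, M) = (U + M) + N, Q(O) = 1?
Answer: sqrt(-2184 - 437*sqrt(6))/sqrt(5 + sqrt(6)) ≈ 20.901*I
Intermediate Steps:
N = sqrt(6) ≈ 2.4495
X(U, M) = M + U + sqrt(6) (X(U, M) = (U + M) + sqrt(6) = (M + U) + sqrt(6) = M + U + sqrt(6))
m(I) = 1/(5 + sqrt(6)) (m(I) = 1/(4 + 1 + sqrt(6)) = 1/(5 + sqrt(6)))
sqrt((-270 - 167) + m(14)) = sqrt((-270 - 167) + (5/19 - sqrt(6)/19)) = sqrt(-437 + (5/19 - sqrt(6)/19)) = sqrt(-8298/19 - sqrt(6)/19)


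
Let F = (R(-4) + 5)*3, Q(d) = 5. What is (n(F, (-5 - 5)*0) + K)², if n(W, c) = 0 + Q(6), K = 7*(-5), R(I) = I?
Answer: 900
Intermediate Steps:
K = -35
F = 3 (F = (-4 + 5)*3 = 1*3 = 3)
n(W, c) = 5 (n(W, c) = 0 + 5 = 5)
(n(F, (-5 - 5)*0) + K)² = (5 - 35)² = (-30)² = 900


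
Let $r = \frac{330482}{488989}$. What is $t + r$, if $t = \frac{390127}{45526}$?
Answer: $\frac{205813335135}{22261713214} \approx 9.2452$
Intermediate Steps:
$r = \frac{330482}{488989}$ ($r = 330482 \cdot \frac{1}{488989} = \frac{330482}{488989} \approx 0.67585$)
$t = \frac{390127}{45526}$ ($t = 390127 \cdot \frac{1}{45526} = \frac{390127}{45526} \approx 8.5693$)
$t + r = \frac{390127}{45526} + \frac{330482}{488989} = \frac{205813335135}{22261713214}$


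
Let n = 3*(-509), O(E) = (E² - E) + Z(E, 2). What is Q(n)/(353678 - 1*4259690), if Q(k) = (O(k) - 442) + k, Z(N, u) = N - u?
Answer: -388293/651002 ≈ -0.59645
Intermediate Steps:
O(E) = -2 + E² (O(E) = (E² - E) + (E - 1*2) = (E² - E) + (E - 2) = (E² - E) + (-2 + E) = -2 + E²)
n = -1527
Q(k) = -444 + k + k² (Q(k) = ((-2 + k²) - 442) + k = (-444 + k²) + k = -444 + k + k²)
Q(n)/(353678 - 1*4259690) = (-444 - 1527 + (-1527)²)/(353678 - 1*4259690) = (-444 - 1527 + 2331729)/(353678 - 4259690) = 2329758/(-3906012) = 2329758*(-1/3906012) = -388293/651002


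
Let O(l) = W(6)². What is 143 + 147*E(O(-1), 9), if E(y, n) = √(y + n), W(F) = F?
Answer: 143 + 441*√5 ≈ 1129.1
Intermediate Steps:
O(l) = 36 (O(l) = 6² = 36)
E(y, n) = √(n + y)
143 + 147*E(O(-1), 9) = 143 + 147*√(9 + 36) = 143 + 147*√45 = 143 + 147*(3*√5) = 143 + 441*√5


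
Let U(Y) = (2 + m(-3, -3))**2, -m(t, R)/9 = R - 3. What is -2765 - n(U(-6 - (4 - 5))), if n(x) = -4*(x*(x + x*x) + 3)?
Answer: 123403253055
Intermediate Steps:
m(t, R) = 27 - 9*R (m(t, R) = -9*(R - 3) = -9*(-3 + R) = 27 - 9*R)
U(Y) = 3136 (U(Y) = (2 + (27 - 9*(-3)))**2 = (2 + (27 + 27))**2 = (2 + 54)**2 = 56**2 = 3136)
n(x) = -12 - 4*x*(x + x**2) (n(x) = -4*(x*(x + x**2) + 3) = -4*(3 + x*(x + x**2)) = -12 - 4*x*(x + x**2))
-2765 - n(U(-6 - (4 - 5))) = -2765 - (-12 - 4*3136**2 - 4*3136**3) = -2765 - (-12 - 4*9834496 - 4*30840979456) = -2765 - (-12 - 39337984 - 123363917824) = -2765 - 1*(-123403255820) = -2765 + 123403255820 = 123403253055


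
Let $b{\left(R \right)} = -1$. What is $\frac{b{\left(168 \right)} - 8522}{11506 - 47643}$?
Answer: $\frac{8523}{36137} \approx 0.23585$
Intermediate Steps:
$\frac{b{\left(168 \right)} - 8522}{11506 - 47643} = \frac{-1 - 8522}{11506 - 47643} = - \frac{8523}{-36137} = \left(-8523\right) \left(- \frac{1}{36137}\right) = \frac{8523}{36137}$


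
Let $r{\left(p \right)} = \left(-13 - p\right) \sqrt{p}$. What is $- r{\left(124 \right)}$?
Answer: $274 \sqrt{31} \approx 1525.6$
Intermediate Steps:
$r{\left(p \right)} = \sqrt{p} \left(-13 - p\right)$
$- r{\left(124 \right)} = - \sqrt{124} \left(-13 - 124\right) = - 2 \sqrt{31} \left(-13 - 124\right) = - 2 \sqrt{31} \left(-137\right) = - \left(-274\right) \sqrt{31} = 274 \sqrt{31}$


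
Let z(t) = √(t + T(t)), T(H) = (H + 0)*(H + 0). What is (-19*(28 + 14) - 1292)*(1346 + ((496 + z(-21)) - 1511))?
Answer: -691790 - 4180*√105 ≈ -7.3462e+5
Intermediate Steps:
T(H) = H² (T(H) = H*H = H²)
z(t) = √(t + t²)
(-19*(28 + 14) - 1292)*(1346 + ((496 + z(-21)) - 1511)) = (-19*(28 + 14) - 1292)*(1346 + ((496 + √(-21*(1 - 21))) - 1511)) = (-19*42 - 1292)*(1346 + ((496 + √(-21*(-20))) - 1511)) = (-798 - 1292)*(1346 + ((496 + √420) - 1511)) = -2090*(1346 + ((496 + 2*√105) - 1511)) = -2090*(1346 + (-1015 + 2*√105)) = -2090*(331 + 2*√105) = -691790 - 4180*√105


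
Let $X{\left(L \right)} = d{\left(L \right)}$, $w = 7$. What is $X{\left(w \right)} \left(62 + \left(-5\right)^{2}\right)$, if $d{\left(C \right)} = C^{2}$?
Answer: $4263$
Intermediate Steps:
$X{\left(L \right)} = L^{2}$
$X{\left(w \right)} \left(62 + \left(-5\right)^{2}\right) = 7^{2} \left(62 + \left(-5\right)^{2}\right) = 49 \left(62 + 25\right) = 49 \cdot 87 = 4263$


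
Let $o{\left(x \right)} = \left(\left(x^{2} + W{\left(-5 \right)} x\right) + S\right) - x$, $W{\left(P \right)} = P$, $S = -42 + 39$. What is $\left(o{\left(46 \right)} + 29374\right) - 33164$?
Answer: $-1953$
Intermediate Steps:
$S = -3$
$o{\left(x \right)} = -3 + x^{2} - 6 x$ ($o{\left(x \right)} = \left(\left(x^{2} - 5 x\right) - 3\right) - x = \left(-3 + x^{2} - 5 x\right) - x = -3 + x^{2} - 6 x$)
$\left(o{\left(46 \right)} + 29374\right) - 33164 = \left(\left(-3 + 46^{2} - 276\right) + 29374\right) - 33164 = \left(\left(-3 + 2116 - 276\right) + 29374\right) - 33164 = \left(1837 + 29374\right) - 33164 = 31211 - 33164 = -1953$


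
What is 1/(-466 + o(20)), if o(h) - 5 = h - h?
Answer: -1/461 ≈ -0.0021692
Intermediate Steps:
o(h) = 5 (o(h) = 5 + (h - h) = 5 + 0 = 5)
1/(-466 + o(20)) = 1/(-466 + 5) = 1/(-461) = -1/461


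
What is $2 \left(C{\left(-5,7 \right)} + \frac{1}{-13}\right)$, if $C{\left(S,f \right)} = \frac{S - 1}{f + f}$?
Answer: $- \frac{92}{91} \approx -1.011$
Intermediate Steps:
$C{\left(S,f \right)} = \frac{-1 + S}{2 f}$
$2 \left(C{\left(-5,7 \right)} + \frac{1}{-13}\right) = 2 \left(\frac{-1 - 5}{2 \cdot 7} + \frac{1}{-13}\right) = 2 \left(\frac{1}{2} \cdot \frac{1}{7} \left(-6\right) - \frac{1}{13}\right) = 2 \left(- \frac{3}{7} - \frac{1}{13}\right) = 2 \left(- \frac{46}{91}\right) = - \frac{92}{91}$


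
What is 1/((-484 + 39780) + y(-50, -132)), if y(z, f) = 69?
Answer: 1/39365 ≈ 2.5403e-5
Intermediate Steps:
1/((-484 + 39780) + y(-50, -132)) = 1/((-484 + 39780) + 69) = 1/(39296 + 69) = 1/39365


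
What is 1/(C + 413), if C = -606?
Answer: -1/193 ≈ -0.0051813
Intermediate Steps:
1/(C + 413) = 1/(-606 + 413) = 1/(-193) = -1/193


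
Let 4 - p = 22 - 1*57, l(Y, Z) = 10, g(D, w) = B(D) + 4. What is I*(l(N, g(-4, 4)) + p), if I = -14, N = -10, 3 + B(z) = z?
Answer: -686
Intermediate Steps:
B(z) = -3 + z
g(D, w) = 1 + D (g(D, w) = (-3 + D) + 4 = 1 + D)
p = 39 (p = 4 - (22 - 1*57) = 4 - (22 - 57) = 4 - 1*(-35) = 4 + 35 = 39)
I*(l(N, g(-4, 4)) + p) = -14*(10 + 39) = -14*49 = -686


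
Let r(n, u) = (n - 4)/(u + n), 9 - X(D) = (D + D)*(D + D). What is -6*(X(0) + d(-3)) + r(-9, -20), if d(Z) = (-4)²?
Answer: -4337/29 ≈ -149.55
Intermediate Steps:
d(Z) = 16
X(D) = 9 - 4*D² (X(D) = 9 - (D + D)*(D + D) = 9 - 2*D*2*D = 9 - 4*D²)
r(n, u) = (-4 + n)/(n + u)
-6*(X(0) + d(-3)) + r(-9, -20) = -6*((9 - 4*0²) + 16) + (-4 - 9)/(-9 - 20) = -6*((9 - 4*0) + 16) - 13/(-29) = -6*((9 + 0) + 16) - 1/29*(-13) = -6*(9 + 16) + 13/29 = -6*25 + 13/29 = -150 + 13/29 = -4337/29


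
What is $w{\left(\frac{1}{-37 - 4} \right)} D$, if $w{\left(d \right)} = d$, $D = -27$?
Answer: $\frac{27}{41} \approx 0.65854$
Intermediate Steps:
$w{\left(\frac{1}{-37 - 4} \right)} D = \frac{1}{-37 - 4} \left(-27\right) = \frac{1}{-41} \left(-27\right) = \left(- \frac{1}{41}\right) \left(-27\right) = \frac{27}{41}$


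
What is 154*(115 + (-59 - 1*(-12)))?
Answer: 10472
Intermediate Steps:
154*(115 + (-59 - 1*(-12))) = 154*(115 + (-59 + 12)) = 154*(115 - 47) = 154*68 = 10472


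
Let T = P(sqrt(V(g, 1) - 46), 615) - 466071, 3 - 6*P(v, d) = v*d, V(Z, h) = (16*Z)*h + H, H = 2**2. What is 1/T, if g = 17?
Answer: -1864282/868877178131 + 410*sqrt(230)/868877178131 ≈ -2.1385e-6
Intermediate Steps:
H = 4
V(Z, h) = 4 + 16*Z*h (V(Z, h) = (16*Z)*h + 4 = 16*Z*h + 4 = 4 + 16*Z*h)
P(v, d) = 1/2 - d*v/6 (P(v, d) = 1/2 - v*d/6 = 1/2 - d*v/6)
T = -932141/2 - 205*sqrt(230)/2 (T = (1/2 - 1/6*615*sqrt((4 + 16*17*1) - 46)) - 466071 = (1/2 - 1/6*615*sqrt((4 + 272) - 46)) - 466071 = (1/2 - 1/6*615*sqrt(276 - 46)) - 466071 = (1/2 - 1/6*615*sqrt(230)) - 466071 = (1/2 - 205*sqrt(230)/2) - 466071 = -932141/2 - 205*sqrt(230)/2 ≈ -4.6763e+5)
1/T = 1/(-932141/2 - 205*sqrt(230)/2)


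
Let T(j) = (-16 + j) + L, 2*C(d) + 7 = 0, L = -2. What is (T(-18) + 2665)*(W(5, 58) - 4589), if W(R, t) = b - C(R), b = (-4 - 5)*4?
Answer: -24299847/2 ≈ -1.2150e+7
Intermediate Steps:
C(d) = -7/2 (C(d) = -7/2 + (1/2)*0 = -7/2 + 0 = -7/2)
b = -36 (b = -9*4 = -36)
T(j) = -18 + j (T(j) = (-16 + j) - 2 = -18 + j)
W(R, t) = -65/2 (W(R, t) = -36 - 1*(-7/2) = -36 + 7/2 = -65/2)
(T(-18) + 2665)*(W(5, 58) - 4589) = ((-18 - 18) + 2665)*(-65/2 - 4589) = (-36 + 2665)*(-9243/2) = 2629*(-9243/2) = -24299847/2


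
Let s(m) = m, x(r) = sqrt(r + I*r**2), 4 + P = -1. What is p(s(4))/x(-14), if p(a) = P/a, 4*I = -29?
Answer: I*sqrt(1435)/1148 ≈ 0.032998*I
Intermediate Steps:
P = -5 (P = -4 - 1 = -5)
I = -29/4 (I = (1/4)*(-29) = -29/4 ≈ -7.2500)
x(r) = sqrt(r - 29*r**2/4)
p(a) = -5/a
p(s(4))/x(-14) = (-5/4)/((sqrt(-14*(4 - 29*(-14)))/2)) = (-5*1/4)/((sqrt(-14*(4 + 406))/2)) = -5*(-I*sqrt(1435)/1435)/4 = -(-1)*I*sqrt(1435)/1148 = I*sqrt(1435)/1148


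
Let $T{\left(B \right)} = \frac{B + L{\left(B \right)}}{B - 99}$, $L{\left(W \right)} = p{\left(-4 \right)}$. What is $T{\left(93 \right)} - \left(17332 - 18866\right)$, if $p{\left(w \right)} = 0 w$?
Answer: $\frac{3037}{2} \approx 1518.5$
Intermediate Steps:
$p{\left(w \right)} = 0$
$L{\left(W \right)} = 0$
$T{\left(B \right)} = \frac{B}{-99 + B}$ ($T{\left(B \right)} = \frac{B + 0}{B - 99} = \frac{B}{-99 + B}$)
$T{\left(93 \right)} - \left(17332 - 18866\right) = \frac{93}{-99 + 93} - \left(17332 - 18866\right) = \frac{93}{-6} - -1534 = 93 \left(- \frac{1}{6}\right) + 1534 = - \frac{31}{2} + 1534 = \frac{3037}{2}$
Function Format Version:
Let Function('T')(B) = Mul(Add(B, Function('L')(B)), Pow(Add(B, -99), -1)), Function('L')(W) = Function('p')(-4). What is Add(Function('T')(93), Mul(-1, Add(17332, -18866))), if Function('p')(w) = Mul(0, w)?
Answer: Rational(3037, 2) ≈ 1518.5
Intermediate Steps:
Function('p')(w) = 0
Function('L')(W) = 0
Function('T')(B) = Mul(B, Pow(Add(-99, B), -1)) (Function('T')(B) = Mul(Add(B, 0), Pow(Add(B, -99), -1)) = Mul(B, Pow(Add(-99, B), -1)))
Add(Function('T')(93), Mul(-1, Add(17332, -18866))) = Add(Mul(93, Pow(Add(-99, 93), -1)), Mul(-1, Add(17332, -18866))) = Add(Mul(93, Pow(-6, -1)), Mul(-1, -1534)) = Add(Mul(93, Rational(-1, 6)), 1534) = Add(Rational(-31, 2), 1534) = Rational(3037, 2)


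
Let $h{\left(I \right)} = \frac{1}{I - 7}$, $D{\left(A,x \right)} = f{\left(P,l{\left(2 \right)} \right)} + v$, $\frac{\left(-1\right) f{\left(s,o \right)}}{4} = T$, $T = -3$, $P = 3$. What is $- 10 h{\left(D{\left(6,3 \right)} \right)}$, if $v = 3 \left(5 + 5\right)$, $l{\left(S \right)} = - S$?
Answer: $- \frac{2}{7} \approx -0.28571$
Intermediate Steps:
$v = 30$ ($v = 3 \cdot 10 = 30$)
$f{\left(s,o \right)} = 12$ ($f{\left(s,o \right)} = \left(-4\right) \left(-3\right) = 12$)
$D{\left(A,x \right)} = 42$ ($D{\left(A,x \right)} = 12 + 30 = 42$)
$h{\left(I \right)} = \frac{1}{-7 + I}$
$- 10 h{\left(D{\left(6,3 \right)} \right)} = - \frac{10}{-7 + 42} = - \frac{10}{35} = \left(-10\right) \frac{1}{35} = - \frac{2}{7}$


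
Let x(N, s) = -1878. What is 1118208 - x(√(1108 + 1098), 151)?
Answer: 1120086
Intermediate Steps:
1118208 - x(√(1108 + 1098), 151) = 1118208 - 1*(-1878) = 1118208 + 1878 = 1120086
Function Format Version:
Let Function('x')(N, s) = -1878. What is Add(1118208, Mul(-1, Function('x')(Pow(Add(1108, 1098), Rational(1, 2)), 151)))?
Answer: 1120086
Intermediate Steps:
Add(1118208, Mul(-1, Function('x')(Pow(Add(1108, 1098), Rational(1, 2)), 151))) = Add(1118208, Mul(-1, -1878)) = Add(1118208, 1878) = 1120086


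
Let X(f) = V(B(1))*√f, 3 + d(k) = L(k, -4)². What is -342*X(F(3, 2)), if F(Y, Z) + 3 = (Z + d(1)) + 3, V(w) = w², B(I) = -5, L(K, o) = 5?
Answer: -17100*√6 ≈ -41886.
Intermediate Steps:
d(k) = 22 (d(k) = -3 + 5² = -3 + 25 = 22)
F(Y, Z) = 22 + Z (F(Y, Z) = -3 + ((Z + 22) + 3) = -3 + ((22 + Z) + 3) = -3 + (25 + Z) = 22 + Z)
X(f) = 25*√f (X(f) = (-5)²*√f = 25*√f)
-342*X(F(3, 2)) = -8550*√(22 + 2) = -8550*√24 = -8550*2*√6 = -17100*√6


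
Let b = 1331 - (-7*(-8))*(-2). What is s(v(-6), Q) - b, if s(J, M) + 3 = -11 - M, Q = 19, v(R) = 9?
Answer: -1476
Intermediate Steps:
b = 1443 (b = 1331 - 56*(-2) = 1331 - 1*(-112) = 1331 + 112 = 1443)
s(J, M) = -14 - M (s(J, M) = -3 + (-11 - M) = -14 - M)
s(v(-6), Q) - b = (-14 - 1*19) - 1*1443 = (-14 - 19) - 1443 = -33 - 1443 = -1476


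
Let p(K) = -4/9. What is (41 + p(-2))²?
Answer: 133225/81 ≈ 1644.8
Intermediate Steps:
p(K) = -4/9 (p(K) = -4*⅑ = -4/9)
(41 + p(-2))² = (41 - 4/9)² = (365/9)² = 133225/81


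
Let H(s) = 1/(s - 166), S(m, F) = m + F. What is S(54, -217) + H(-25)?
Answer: -31134/191 ≈ -163.01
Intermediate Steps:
S(m, F) = F + m
H(s) = 1/(-166 + s)
S(54, -217) + H(-25) = (-217 + 54) + 1/(-166 - 25) = -163 + 1/(-191) = -163 - 1/191 = -31134/191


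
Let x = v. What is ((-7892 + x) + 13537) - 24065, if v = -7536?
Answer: -25956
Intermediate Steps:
x = -7536
((-7892 + x) + 13537) - 24065 = ((-7892 - 7536) + 13537) - 24065 = (-15428 + 13537) - 24065 = -1891 - 24065 = -25956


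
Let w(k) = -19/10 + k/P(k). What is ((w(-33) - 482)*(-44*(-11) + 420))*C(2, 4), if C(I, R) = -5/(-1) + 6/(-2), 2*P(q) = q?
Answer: -4356376/5 ≈ -8.7128e+5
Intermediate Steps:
P(q) = q/2
C(I, R) = 2 (C(I, R) = -5*(-1) + 6*(-1/2) = 5 - 3 = 2)
w(k) = 1/10 (w(k) = -19/10 + k/((k/2)) = -19*1/10 + k*(2/k) = -19/10 + 2 = 1/10)
((w(-33) - 482)*(-44*(-11) + 420))*C(2, 4) = ((1/10 - 482)*(-44*(-11) + 420))*2 = -4819*(484 + 420)/10*2 = -4819/10*904*2 = -2178188/5*2 = -4356376/5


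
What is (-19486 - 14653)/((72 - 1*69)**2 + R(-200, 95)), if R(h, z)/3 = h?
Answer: 34139/591 ≈ 57.765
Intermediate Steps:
R(h, z) = 3*h
(-19486 - 14653)/((72 - 1*69)**2 + R(-200, 95)) = (-19486 - 14653)/((72 - 1*69)**2 + 3*(-200)) = -34139/((72 - 69)**2 - 600) = -34139/(3**2 - 600) = -34139/(9 - 600) = -34139/(-591) = -34139*(-1/591) = 34139/591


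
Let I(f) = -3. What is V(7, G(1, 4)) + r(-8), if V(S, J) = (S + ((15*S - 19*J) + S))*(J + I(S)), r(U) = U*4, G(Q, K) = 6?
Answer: -17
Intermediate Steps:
r(U) = 4*U
V(S, J) = (-3 + J)*(-19*J + 17*S) (V(S, J) = (S + ((15*S - 19*J) + S))*(J - 3) = (S + ((-19*J + 15*S) + S))*(-3 + J) = (S + (-19*J + 16*S))*(-3 + J) = (-19*J + 17*S)*(-3 + J) = (-3 + J)*(-19*J + 17*S))
V(7, G(1, 4)) + r(-8) = (-51*7 - 19*6² + 57*6 + 17*6*7) + 4*(-8) = (-357 - 19*36 + 342 + 714) - 32 = (-357 - 684 + 342 + 714) - 32 = 15 - 32 = -17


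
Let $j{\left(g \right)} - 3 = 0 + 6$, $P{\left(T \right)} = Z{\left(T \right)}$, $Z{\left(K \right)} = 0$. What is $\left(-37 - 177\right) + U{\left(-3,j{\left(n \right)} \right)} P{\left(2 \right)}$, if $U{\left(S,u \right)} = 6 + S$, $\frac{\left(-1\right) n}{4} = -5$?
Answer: $-214$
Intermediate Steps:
$n = 20$ ($n = \left(-4\right) \left(-5\right) = 20$)
$P{\left(T \right)} = 0$
$j{\left(g \right)} = 9$ ($j{\left(g \right)} = 3 + \left(0 + 6\right) = 3 + 6 = 9$)
$\left(-37 - 177\right) + U{\left(-3,j{\left(n \right)} \right)} P{\left(2 \right)} = \left(-37 - 177\right) + \left(6 - 3\right) 0 = \left(-37 - 177\right) + 3 \cdot 0 = -214 + 0 = -214$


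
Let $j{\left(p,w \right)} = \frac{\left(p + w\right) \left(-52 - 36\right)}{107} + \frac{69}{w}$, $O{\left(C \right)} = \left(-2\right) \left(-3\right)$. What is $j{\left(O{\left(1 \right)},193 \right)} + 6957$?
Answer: $\frac{140296574}{20651} \approx 6793.7$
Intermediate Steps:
$O{\left(C \right)} = 6$
$j{\left(p,w \right)} = \frac{69}{w} - \frac{88 p}{107} - \frac{88 w}{107}$ ($j{\left(p,w \right)} = \left(p + w\right) \left(-88\right) \frac{1}{107} + \frac{69}{w} = \left(- 88 p - 88 w\right) \frac{1}{107} + \frac{69}{w} = \left(- \frac{88 p}{107} - \frac{88 w}{107}\right) + \frac{69}{w} = \frac{69}{w} - \frac{88 p}{107} - \frac{88 w}{107}$)
$j{\left(O{\left(1 \right)},193 \right)} + 6957 = \frac{7383 - 16984 \left(6 + 193\right)}{107 \cdot 193} + 6957 = \frac{1}{107} \cdot \frac{1}{193} \left(7383 - 16984 \cdot 199\right) + 6957 = \frac{1}{107} \cdot \frac{1}{193} \left(7383 - 3379816\right) + 6957 = \frac{1}{107} \cdot \frac{1}{193} \left(-3372433\right) + 6957 = - \frac{3372433}{20651} + 6957 = \frac{140296574}{20651}$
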